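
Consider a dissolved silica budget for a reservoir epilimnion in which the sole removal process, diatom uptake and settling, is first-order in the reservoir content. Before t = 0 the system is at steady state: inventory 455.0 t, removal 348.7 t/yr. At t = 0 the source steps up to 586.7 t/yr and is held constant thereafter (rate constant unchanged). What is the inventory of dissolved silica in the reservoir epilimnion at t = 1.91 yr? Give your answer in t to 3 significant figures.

The sink rate constant is k = F₀/M₀ = 348.7/455.0 = 0.7664 yr⁻¹.
Solving dM/dt = F₁ − kM with M(0) = M₀ gives M(t) = F₁/k + (M₀ − F₁/k)·e^(−kt).
F₁/k = 586.7/0.7664 = 765.55 t; kt = 0.7664 × 1.91 = 1.464, e^(−kt) = 0.2314.
M(1.91) = 765.55 + (455.0 − 765.55) × 0.2314 = 765.55 − 71.85 = 693.70 t.

694 t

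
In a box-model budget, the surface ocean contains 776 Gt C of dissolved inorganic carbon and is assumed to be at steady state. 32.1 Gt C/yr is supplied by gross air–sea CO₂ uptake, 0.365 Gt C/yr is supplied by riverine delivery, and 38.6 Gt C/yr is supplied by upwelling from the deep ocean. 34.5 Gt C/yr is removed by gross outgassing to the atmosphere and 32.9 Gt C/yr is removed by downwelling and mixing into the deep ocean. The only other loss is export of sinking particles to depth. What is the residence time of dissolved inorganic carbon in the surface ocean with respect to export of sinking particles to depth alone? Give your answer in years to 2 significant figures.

210 yr

At steady state ΣF_in = ΣF_out.
ΣF_in = 32.1 + 0.365 + 38.6 = 71.065 Gt C/yr.
Export of sinking particles to depth flux = ΣF_in − (34.5 + 32.9) = 71.065 − 67.40 = 3.665 Gt C/yr.
τ = M / F = 776 / 3.665 = 211.7 yr.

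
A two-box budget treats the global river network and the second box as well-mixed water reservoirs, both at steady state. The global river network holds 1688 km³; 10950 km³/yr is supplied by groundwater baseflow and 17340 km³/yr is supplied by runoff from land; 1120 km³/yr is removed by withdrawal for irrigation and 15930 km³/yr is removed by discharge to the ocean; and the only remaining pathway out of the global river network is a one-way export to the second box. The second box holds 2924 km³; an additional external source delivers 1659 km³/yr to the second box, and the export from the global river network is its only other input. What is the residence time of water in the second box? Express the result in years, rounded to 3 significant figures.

Balance the global river network: ΣF_in = 10950 + 17340 = 28290 km³/yr.
Export to the second box = ΣF_in − (1120 + 15930) = 11240 km³/yr.
Total input to the second box = 11240 + 1659 = 12899 km³/yr; at steady state this equals its total output.
τ = M / F = 2924 / 12899 = 0.2267 yr.

0.227 yr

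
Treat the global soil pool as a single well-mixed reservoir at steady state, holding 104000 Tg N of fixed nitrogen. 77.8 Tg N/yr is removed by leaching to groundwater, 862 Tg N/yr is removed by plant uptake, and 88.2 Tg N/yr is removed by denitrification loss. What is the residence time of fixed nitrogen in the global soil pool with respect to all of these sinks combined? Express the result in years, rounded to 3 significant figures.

101 yr

Total removal flux = 77.8 + 862 + 88.2 = 1028.0 Tg N/yr.
τ = M / ΣF_out = 104000 / 1028.0 = 101.2 yr.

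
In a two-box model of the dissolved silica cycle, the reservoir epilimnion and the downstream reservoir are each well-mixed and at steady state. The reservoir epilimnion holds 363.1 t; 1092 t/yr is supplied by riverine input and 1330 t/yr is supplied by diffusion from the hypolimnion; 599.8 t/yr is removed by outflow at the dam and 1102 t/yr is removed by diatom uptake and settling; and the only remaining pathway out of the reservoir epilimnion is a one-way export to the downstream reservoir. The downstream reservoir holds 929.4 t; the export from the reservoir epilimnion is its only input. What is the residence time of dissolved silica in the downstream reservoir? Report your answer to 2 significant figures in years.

1.3 yr

Balance the reservoir epilimnion: ΣF_in = 1092 + 1330 = 2422.0 t/yr.
Export to the downstream reservoir = ΣF_in − (599.8 + 1102) = 720.20 t/yr.
At steady state the output of the downstream reservoir equals its input, 720.20 t/yr.
τ = M / F = 929.4 / 720.20 = 1.290 yr.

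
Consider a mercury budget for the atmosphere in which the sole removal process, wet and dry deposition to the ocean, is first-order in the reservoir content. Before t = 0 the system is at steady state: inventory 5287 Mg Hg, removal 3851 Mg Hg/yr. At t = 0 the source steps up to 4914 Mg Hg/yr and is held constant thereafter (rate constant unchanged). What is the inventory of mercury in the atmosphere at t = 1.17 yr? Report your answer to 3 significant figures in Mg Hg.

6120 Mg Hg

Residence time τ = M₀/F₀ = 1.373 yr. The eventual steady state is M_∞ = M₀·(F₁/F₀) = 5287 × 4914/3851 = 6746.4 Mg Hg.
The anomaly ΔM(t) = M(t) − M_∞ decays as ΔM₀·e^(−t/τ) with ΔM₀ = 5287 − 6746.4 = −1459 Mg Hg.
At t = 1.17 yr, e^(−t/τ) = e^(−0.8522) = 0.4265, so ΔM = −622.4 Mg Hg and M = 6746.4 − 622.4 = 6124.0 Mg Hg.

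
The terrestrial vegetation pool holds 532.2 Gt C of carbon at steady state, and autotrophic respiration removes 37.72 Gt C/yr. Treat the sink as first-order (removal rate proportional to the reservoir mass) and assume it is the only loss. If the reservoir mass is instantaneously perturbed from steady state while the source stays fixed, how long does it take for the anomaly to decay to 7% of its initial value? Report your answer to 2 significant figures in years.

38 yr

For a linear reservoir the anomaly decays as exp(−t/τ) with τ = M/F = 532.2/37.72 = 14.11 yr.
exp(−t/τ) = 0.07 ⇒ t = −τ ln(0.07) = 14.11 × 2.659 = 37.52 yr.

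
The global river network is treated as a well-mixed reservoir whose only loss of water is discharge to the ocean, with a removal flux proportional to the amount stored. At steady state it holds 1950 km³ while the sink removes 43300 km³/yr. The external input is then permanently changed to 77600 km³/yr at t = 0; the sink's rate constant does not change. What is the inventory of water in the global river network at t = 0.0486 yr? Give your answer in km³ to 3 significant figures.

τ = M₀/F₀ = 1950/43300 = 0.04503 yr; rate constant k = 1/τ.
New steady state M_∞ = F₁/k = F₁·τ = 77600 × 0.04503 = 3494.7 km³.
M(t) = M_∞ + (M₀ − M_∞)·e^(−t/τ); t/τ = 0.0486/0.04503 = 1.079, so e^(−t/τ) = 0.3399.
M(t) = 3494.7 − 1545 × 0.3399 = 2969.7 km³.

2970 km³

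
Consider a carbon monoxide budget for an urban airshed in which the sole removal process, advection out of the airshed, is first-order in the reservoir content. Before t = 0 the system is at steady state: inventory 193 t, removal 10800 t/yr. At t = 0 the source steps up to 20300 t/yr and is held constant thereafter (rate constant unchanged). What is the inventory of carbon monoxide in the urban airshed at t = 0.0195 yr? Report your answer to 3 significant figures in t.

306 t

Residence time τ = M₀/F₀ = 0.01787 yr. The eventual steady state is M_∞ = M₀·(F₁/F₀) = 193 × 20300/10800 = 362.77 t.
The anomaly ΔM(t) = M(t) − M_∞ decays as ΔM₀·e^(−t/τ) with ΔM₀ = 193 − 362.77 = −169.8 t.
At t = 0.0195 yr, e^(−t/τ) = e^(−1.091) = 0.3358, so ΔM = −57.01 t and M = 362.77 − 57.01 = 305.76 t.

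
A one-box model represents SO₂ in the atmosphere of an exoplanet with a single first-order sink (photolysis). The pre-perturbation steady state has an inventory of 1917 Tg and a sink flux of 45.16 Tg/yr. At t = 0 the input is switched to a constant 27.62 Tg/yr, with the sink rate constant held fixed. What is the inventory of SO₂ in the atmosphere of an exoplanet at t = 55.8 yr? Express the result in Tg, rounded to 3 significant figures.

Residence time τ = M₀/F₀ = 42.45 yr. The eventual steady state is M_∞ = M₀·(F₁/F₀) = 1917 × 27.62/45.16 = 1172.4 Tg.
The anomaly ΔM(t) = M(t) − M_∞ decays as ΔM₀·e^(−t/τ) with ΔM₀ = 1917 − 1172.4 = 744.6 Tg.
At t = 55.8 yr, e^(−t/τ) = e^(−1.315) = 0.2686, so ΔM = 200.0 Tg and M = 1172.4 + 200.0 = 1372.4 Tg.

1370 Tg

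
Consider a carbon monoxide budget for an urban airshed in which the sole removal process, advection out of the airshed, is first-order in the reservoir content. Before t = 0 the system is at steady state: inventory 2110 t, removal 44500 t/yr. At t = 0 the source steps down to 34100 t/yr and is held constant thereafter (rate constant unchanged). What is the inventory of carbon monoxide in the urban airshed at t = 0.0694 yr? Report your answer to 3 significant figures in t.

The sink rate constant is k = F₀/M₀ = 44500/2110 = 21.09 yr⁻¹.
Solving dM/dt = F₁ − kM with M(0) = M₀ gives M(t) = F₁/k + (M₀ − F₁/k)·e^(−kt).
F₁/k = 34100/21.09 = 1616.9 t; kt = 21.09 × 0.0694 = 1.464, e^(−kt) = 0.2314.
M(0.0694) = 1616.9 + (2110 − 1616.9) × 0.2314 = 1616.9 + 114.1 = 1731.0 t.

1730 t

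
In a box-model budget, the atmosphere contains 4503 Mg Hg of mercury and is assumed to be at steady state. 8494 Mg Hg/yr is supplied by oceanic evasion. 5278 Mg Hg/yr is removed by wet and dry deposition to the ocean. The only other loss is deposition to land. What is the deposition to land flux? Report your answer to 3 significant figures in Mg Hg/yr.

At steady state ΣF_in = ΣF_out.
ΣF_in = 8494.0 Mg Hg/yr.
Deposition to land flux = ΣF_in − (5278) = 8494.0 − 5278 = 3216 Mg Hg/yr.

3220 Mg Hg/yr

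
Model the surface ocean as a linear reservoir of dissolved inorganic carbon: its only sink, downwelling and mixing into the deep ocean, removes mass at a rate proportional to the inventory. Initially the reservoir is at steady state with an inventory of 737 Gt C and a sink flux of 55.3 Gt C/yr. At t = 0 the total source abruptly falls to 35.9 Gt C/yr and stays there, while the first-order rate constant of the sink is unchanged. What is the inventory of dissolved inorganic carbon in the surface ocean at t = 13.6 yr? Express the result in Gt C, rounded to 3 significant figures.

572 Gt C

The sink rate constant is k = F₀/M₀ = 55.3/737 = 0.07503 yr⁻¹.
Solving dM/dt = F₁ − kM with M(0) = M₀ gives M(t) = F₁/k + (M₀ − F₁/k)·e^(−kt).
F₁/k = 35.9/0.07503 = 478.45 Gt C; kt = 0.07503 × 13.6 = 1.020, e^(−kt) = 0.3604.
M(13.6) = 478.45 + (737 − 478.45) × 0.3604 = 478.45 + 93.19 = 571.64 Gt C.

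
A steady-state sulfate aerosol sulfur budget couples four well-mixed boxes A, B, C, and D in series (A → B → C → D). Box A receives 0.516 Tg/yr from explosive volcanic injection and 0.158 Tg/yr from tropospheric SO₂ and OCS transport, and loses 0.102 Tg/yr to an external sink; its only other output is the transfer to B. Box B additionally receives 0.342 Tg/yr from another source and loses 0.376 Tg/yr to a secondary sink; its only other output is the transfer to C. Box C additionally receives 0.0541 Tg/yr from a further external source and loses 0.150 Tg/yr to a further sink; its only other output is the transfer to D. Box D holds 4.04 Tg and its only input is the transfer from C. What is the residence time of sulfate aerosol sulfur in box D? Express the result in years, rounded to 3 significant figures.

9.14 yr

Box A: F(A→B) = (0.516 + 0.158) − 0.102 = 0.57200 Tg/yr.
Box B: F(B→C) = (0.57200 + 0.342) − 0.376 = 0.53800 Tg/yr.
Box C: F(C→D) = (0.53800 + 0.0541) − 0.150 = 0.44210 Tg/yr.
Box D throughput = its input = 0.44210 Tg/yr; τ = 4.04 / 0.44210 = 9.138 yr.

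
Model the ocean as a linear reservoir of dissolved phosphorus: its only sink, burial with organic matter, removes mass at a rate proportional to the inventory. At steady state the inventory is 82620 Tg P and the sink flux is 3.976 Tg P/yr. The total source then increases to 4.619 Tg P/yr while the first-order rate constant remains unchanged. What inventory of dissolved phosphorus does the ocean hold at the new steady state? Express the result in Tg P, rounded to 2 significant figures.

96000 Tg P

Rate constant k = F/M = 3.976 / 82620 = 4.812×10^-5 yr⁻¹.
At the new steady state, source = k·M_new ⇒ M_new = 4.619 / 4.812×10^-5 = 95980 Tg P.
(Equivalently M_new = M × F_new/F_old = 82620 × 4.619/3.976.)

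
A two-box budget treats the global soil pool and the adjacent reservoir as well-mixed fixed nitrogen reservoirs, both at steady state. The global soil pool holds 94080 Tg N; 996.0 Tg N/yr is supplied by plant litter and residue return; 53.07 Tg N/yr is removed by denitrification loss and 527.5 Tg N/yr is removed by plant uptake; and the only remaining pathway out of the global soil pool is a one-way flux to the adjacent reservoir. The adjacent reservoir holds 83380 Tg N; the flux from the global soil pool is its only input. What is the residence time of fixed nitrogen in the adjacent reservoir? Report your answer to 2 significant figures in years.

200 yr

Balance the global soil pool: ΣF_in = 996.00 Tg N/yr.
Flux to the adjacent reservoir = ΣF_in − (53.07 + 527.5) = 415.43 Tg N/yr.
At steady state the output of the adjacent reservoir equals its input, 415.43 Tg N/yr.
τ = M / F = 83380 / 415.43 = 200.7 yr.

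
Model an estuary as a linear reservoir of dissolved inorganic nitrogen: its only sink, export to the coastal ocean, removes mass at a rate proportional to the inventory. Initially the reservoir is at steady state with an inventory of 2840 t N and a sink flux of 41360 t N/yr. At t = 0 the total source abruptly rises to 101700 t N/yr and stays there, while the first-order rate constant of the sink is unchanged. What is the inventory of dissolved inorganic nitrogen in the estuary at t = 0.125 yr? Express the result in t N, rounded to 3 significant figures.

τ = M₀/F₀ = 2840/41360 = 0.06867 yr; rate constant k = 1/τ.
New steady state M_∞ = F₁/k = F₁·τ = 101700 × 0.06867 = 6983.3 t N.
M(t) = M_∞ + (M₀ − M_∞)·e^(−t/τ); t/τ = 0.125/0.06867 = 1.820, so e^(−t/τ) = 0.1620.
M(t) = 6983.3 − 4143 × 0.1620 = 6312.2 t N.

6310 t N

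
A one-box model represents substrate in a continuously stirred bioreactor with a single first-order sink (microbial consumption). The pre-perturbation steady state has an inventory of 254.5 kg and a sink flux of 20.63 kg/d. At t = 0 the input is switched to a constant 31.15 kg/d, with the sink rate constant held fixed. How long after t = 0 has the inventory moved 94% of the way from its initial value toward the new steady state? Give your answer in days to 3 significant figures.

34.7 d

τ = M₀/F₀ = 254.5/20.63 = 12.34 d.
The remaining gap fraction is e^(−t/τ); 94% covered ⇒ e^(−t/τ) = 0.0600.
t = −τ ln(0.0600) = 12.34 × 2.813 = 34.71 d.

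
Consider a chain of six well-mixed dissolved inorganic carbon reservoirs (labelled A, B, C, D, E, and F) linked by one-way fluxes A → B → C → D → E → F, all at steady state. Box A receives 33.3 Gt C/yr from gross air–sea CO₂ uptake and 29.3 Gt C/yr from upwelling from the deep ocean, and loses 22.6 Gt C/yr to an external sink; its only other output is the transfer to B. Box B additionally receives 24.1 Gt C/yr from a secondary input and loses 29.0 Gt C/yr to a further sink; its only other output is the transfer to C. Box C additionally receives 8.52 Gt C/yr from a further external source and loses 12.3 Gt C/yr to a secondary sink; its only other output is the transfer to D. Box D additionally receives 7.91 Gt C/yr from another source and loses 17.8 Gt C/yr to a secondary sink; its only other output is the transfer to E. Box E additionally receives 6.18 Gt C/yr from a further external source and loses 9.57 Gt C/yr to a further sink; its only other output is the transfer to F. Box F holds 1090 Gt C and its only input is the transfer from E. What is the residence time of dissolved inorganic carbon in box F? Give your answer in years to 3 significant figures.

60.4 yr

Box A: F(A→B) = (33.3 + 29.3) − 22.6 = 40.000 Gt C/yr.
Box B: F(B→C) = (40.000 + 24.1) − 29.0 = 35.100 Gt C/yr.
Box C: F(C→D) = (35.100 + 8.52) − 12.3 = 31.320 Gt C/yr.
Box D: F(D→E) = (31.320 + 7.91) − 17.8 = 21.430 Gt C/yr.
Box E: F(E→F) = (21.430 + 6.18) − 9.57 = 18.040 Gt C/yr.
Box F throughput = its input = 18.040 Gt C/yr; τ = 1090 / 18.040 = 60.42 yr.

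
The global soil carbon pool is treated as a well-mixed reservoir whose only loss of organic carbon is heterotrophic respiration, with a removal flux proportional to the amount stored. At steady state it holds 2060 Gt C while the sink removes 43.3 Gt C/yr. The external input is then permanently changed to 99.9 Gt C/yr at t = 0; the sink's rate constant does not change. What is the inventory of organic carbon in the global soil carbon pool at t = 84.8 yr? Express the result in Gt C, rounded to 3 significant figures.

4300 Gt C

The sink rate constant is k = F₀/M₀ = 43.3/2060 = 0.02102 yr⁻¹.
Solving dM/dt = F₁ − kM with M(0) = M₀ gives M(t) = F₁/k + (M₀ − F₁/k)·e^(−kt).
F₁/k = 99.9/0.02102 = 4752.7 Gt C; kt = 0.02102 × 84.8 = 1.782, e^(−kt) = 0.1682.
M(84.8) = 4752.7 + (2060 − 4752.7) × 0.1682 = 4752.7 − 453.0 = 4299.8 Gt C.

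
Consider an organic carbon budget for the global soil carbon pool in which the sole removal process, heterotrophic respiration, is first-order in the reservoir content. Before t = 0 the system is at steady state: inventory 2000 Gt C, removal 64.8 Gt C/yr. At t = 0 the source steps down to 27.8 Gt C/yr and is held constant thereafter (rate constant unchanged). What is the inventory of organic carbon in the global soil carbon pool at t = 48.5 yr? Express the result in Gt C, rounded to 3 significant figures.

The sink rate constant is k = F₀/M₀ = 64.8/2000 = 0.03240 yr⁻¹.
Solving dM/dt = F₁ − kM with M(0) = M₀ gives M(t) = F₁/k + (M₀ − F₁/k)·e^(−kt).
F₁/k = 27.8/0.03240 = 858.02 Gt C; kt = 0.03240 × 48.5 = 1.571, e^(−kt) = 0.2078.
M(48.5) = 858.02 + (2000 − 858.02) × 0.2078 = 858.02 + 237.3 = 1095.3 Gt C.

1100 Gt C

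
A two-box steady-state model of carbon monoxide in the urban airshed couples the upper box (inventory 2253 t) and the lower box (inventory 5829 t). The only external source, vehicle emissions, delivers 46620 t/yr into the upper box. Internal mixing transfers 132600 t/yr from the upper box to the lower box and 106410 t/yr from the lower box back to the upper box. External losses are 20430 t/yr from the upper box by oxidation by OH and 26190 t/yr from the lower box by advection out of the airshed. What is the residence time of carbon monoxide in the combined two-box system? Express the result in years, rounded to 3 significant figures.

0.173 yr

Treat the two boxes together as one reservoir: the mixing fluxes between them are internal recycling, so τ = ΣM / Σ(external losses).
M_total = 2253 + 5829 = 8082.0 t.
ΣF_external_out = 20430 + 26190 = 46620 t/yr.
τ = M_total / ΣF_ext = 8082.0 / 46620 = 0.1734 yr.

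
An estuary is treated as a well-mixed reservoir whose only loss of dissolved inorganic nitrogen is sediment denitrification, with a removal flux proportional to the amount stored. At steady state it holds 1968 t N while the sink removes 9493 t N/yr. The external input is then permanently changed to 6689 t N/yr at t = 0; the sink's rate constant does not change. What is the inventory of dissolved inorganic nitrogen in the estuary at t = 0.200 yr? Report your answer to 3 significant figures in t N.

1610 t N

τ = M₀/F₀ = 1968/9493 = 0.2073 yr; rate constant k = 1/τ.
New steady state M_∞ = F₁/k = F₁·τ = 6689 × 0.2073 = 1386.7 t N.
M(t) = M_∞ + (M₀ − M_∞)·e^(−t/τ); t/τ = 0.200/0.2073 = 0.9647, so e^(−t/τ) = 0.3811.
M(t) = 1386.7 + 581.3 × 0.3811 = 1608.2 t N.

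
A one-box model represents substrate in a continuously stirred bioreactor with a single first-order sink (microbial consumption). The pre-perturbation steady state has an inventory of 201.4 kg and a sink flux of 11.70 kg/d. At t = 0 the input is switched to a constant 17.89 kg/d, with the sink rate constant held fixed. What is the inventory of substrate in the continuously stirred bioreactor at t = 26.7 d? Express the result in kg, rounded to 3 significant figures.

Residence time τ = M₀/F₀ = 17.21 d. The eventual steady state is M_∞ = M₀·(F₁/F₀) = 201.4 × 17.89/11.70 = 307.95 kg.
The anomaly ΔM(t) = M(t) − M_∞ decays as ΔM₀·e^(−t/τ) with ΔM₀ = 201.4 − 307.95 = −106.6 kg.
At t = 26.7 d, e^(−t/τ) = e^(−1.551) = 0.2120, so ΔM = −22.59 kg and M = 307.95 − 22.59 = 285.36 kg.

285 kg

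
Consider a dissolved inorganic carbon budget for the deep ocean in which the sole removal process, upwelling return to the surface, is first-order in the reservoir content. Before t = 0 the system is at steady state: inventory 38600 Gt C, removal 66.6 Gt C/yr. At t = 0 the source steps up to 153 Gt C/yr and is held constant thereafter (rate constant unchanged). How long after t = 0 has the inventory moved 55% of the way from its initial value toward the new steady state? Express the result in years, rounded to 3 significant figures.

τ = M₀/F₀ = 38600/66.6 = 579.6 yr.
The remaining gap fraction is e^(−t/τ); 55% covered ⇒ e^(−t/τ) = 0.450.
t = −τ ln(0.450) = 579.6 × 0.7985 = 462.8 yr.

463 yr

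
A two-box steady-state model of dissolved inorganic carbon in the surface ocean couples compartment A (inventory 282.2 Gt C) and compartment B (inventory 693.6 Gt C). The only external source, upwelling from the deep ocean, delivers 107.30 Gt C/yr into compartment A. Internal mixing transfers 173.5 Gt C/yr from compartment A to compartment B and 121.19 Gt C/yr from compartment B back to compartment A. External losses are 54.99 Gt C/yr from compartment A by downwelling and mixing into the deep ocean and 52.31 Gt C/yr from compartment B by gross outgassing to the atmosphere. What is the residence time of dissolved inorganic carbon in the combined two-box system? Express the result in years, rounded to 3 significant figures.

For the system as a whole, the A↔B exchange is internal and contributes nothing to the throughput; only the external sinks remove mass.
M_total = 282.2 + 693.6 = 975.80 Gt C.
ΣF_external_out = 54.99 + 52.31 = 107.30 Gt C/yr.
τ = M_total / ΣF_ext = 975.80 / 107.30 = 9.094 yr.

9.09 yr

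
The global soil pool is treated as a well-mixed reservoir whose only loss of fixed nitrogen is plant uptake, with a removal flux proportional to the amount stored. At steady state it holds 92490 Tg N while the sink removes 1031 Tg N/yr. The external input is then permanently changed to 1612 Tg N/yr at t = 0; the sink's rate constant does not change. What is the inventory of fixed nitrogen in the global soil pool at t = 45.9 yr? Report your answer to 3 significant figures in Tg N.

113000 Tg N

Residence time τ = M₀/F₀ = 89.71 yr. The eventual steady state is M_∞ = M₀·(F₁/F₀) = 92490 × 1612/1031 = 144610 Tg N.
The anomaly ΔM(t) = M(t) − M_∞ decays as ΔM₀·e^(−t/τ) with ΔM₀ = 92490 − 144610 = −52120 Tg N.
At t = 45.9 yr, e^(−t/τ) = e^(−0.5117) = 0.5995, so ΔM = −31250 Tg N and M = 144610 − 31250 = 113360 Tg N.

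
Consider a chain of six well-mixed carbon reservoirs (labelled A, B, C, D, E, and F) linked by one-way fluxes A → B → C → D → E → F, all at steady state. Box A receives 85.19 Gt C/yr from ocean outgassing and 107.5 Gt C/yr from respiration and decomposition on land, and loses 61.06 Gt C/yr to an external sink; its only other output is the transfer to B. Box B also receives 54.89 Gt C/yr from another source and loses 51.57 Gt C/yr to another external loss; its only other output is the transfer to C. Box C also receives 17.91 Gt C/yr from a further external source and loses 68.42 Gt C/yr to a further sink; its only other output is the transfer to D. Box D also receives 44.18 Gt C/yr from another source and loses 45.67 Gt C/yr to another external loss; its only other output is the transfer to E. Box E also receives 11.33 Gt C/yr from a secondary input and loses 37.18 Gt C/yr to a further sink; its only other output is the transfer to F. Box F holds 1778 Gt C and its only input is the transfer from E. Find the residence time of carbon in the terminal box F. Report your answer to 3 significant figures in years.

Box A: F(A→B) = (85.19 + 107.5) − 61.06 = 131.63 Gt C/yr.
Box B: F(B→C) = (131.63 + 54.89) − 51.57 = 134.95 Gt C/yr.
Box C: F(C→D) = (134.95 + 17.91) − 68.42 = 84.440 Gt C/yr.
Box D: F(D→E) = (84.440 + 44.18) − 45.67 = 82.950 Gt C/yr.
Box E: F(E→F) = (82.950 + 11.33) − 37.18 = 57.100 Gt C/yr.
Box F throughput = its input = 57.100 Gt C/yr; τ = 1778 / 57.100 = 31.14 yr.

31.1 yr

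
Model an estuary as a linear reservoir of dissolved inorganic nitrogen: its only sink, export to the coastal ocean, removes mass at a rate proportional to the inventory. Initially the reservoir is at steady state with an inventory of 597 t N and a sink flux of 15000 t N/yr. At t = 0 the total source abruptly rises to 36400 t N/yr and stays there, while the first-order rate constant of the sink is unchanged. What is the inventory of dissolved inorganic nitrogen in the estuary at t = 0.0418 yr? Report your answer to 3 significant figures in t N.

The sink rate constant is k = F₀/M₀ = 15000/597 = 25.13 yr⁻¹.
Solving dM/dt = F₁ − kM with M(0) = M₀ gives M(t) = F₁/k + (M₀ − F₁/k)·e^(−kt).
F₁/k = 36400/25.13 = 1448.7 t N; kt = 25.13 × 0.0418 = 1.050, e^(−kt) = 0.3498.
M(0.0418) = 1448.7 + (597 − 1448.7) × 0.3498 = 1448.7 − 298.0 = 1150.7 t N.

1150 t N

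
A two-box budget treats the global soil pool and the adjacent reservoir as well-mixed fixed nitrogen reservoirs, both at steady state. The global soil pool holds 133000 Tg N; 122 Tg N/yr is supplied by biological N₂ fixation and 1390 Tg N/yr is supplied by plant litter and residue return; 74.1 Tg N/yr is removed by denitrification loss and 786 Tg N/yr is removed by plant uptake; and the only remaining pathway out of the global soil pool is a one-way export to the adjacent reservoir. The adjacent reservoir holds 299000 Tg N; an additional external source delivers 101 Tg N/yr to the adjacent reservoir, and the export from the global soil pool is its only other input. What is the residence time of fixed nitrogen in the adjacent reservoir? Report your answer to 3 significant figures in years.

Balance the global soil pool: ΣF_in = 122 + 1390 = 1512.0 Tg N/yr.
Export to the adjacent reservoir = ΣF_in − (74.1 + 786) = 651.90 Tg N/yr.
Total input to the adjacent reservoir = 651.90 + 101 = 752.90 Tg N/yr; at steady state this equals its total output.
τ = M / F = 299000 / 752.90 = 397.1 yr.

397 yr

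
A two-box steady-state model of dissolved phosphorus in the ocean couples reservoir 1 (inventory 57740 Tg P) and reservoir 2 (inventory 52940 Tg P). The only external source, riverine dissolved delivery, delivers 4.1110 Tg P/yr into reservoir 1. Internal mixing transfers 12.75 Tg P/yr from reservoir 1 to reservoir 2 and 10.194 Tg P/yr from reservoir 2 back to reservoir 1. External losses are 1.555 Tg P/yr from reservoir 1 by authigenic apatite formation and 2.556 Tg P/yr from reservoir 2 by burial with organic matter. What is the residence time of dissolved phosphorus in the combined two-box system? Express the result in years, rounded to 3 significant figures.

26900 yr

For the system as a whole, the A↔B exchange is internal and contributes nothing to the throughput; only the external sinks remove mass.
M_total = 57740 + 52940 = 110680 Tg P.
ΣF_external_out = 1.555 + 2.556 = 4.1110 Tg P/yr.
τ = M_total / ΣF_ext = 110680 / 4.1110 = 26920 yr.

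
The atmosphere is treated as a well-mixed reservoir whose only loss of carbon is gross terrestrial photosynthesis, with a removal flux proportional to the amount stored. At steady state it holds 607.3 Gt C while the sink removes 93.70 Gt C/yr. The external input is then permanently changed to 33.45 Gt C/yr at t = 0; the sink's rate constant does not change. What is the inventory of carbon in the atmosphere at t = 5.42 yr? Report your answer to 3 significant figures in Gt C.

386 Gt C

τ = M₀/F₀ = 607.3/93.70 = 6.481 yr; rate constant k = 1/τ.
New steady state M_∞ = F₁/k = F₁·τ = 33.45 × 6.481 = 216.80 Gt C.
M(t) = M_∞ + (M₀ − M_∞)·e^(−t/τ); t/τ = 5.42/6.481 = 0.8362, so e^(−t/τ) = 0.4333.
M(t) = 216.80 + 390.5 × 0.4333 = 386.02 Gt C.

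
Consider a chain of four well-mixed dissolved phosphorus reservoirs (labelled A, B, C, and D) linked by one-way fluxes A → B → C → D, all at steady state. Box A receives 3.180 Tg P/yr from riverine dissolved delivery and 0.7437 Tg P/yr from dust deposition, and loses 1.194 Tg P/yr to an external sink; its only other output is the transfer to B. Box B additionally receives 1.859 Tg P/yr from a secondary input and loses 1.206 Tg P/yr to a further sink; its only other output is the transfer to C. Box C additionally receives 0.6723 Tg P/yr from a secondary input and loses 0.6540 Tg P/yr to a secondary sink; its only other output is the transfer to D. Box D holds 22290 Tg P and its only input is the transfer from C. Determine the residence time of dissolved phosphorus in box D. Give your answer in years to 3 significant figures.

6550 yr

Box A: F(A→B) = (3.180 + 0.7437) − 1.194 = 2.7297 Tg P/yr.
Box B: F(B→C) = (2.7297 + 1.859) − 1.206 = 3.3827 Tg P/yr.
Box C: F(C→D) = (3.3827 + 0.6723) − 0.6540 = 3.4010 Tg P/yr.
Box D throughput = its input = 3.4010 Tg P/yr; τ = 22290 / 3.4010 = 6554 yr.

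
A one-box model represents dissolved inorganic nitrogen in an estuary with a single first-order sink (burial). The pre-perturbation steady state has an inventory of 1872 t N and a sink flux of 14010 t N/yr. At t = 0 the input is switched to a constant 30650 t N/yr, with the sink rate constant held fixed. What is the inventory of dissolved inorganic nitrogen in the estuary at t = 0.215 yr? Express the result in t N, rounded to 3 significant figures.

Residence time τ = M₀/F₀ = 0.1336 yr. The eventual steady state is M_∞ = M₀·(F₁/F₀) = 1872 × 30650/14010 = 4095.4 t N.
The anomaly ΔM(t) = M(t) − M_∞ decays as ΔM₀·e^(−t/τ) with ΔM₀ = 1872 − 4095.4 = −2223 t N.
At t = 0.215 yr, e^(−t/τ) = e^(−1.609) = 0.2001, so ΔM = −444.9 t N and M = 4095.4 − 444.9 = 3650.6 t N.

3650 t N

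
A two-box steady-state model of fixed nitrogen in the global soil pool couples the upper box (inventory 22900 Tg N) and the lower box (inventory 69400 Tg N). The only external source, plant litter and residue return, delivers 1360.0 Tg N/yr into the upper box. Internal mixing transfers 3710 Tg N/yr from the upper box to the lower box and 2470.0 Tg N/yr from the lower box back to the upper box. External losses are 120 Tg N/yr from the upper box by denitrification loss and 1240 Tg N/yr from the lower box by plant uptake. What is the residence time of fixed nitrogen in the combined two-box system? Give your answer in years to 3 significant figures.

67.9 yr

Residence time in the combined system uses the total inventory and the total *external* removal — internal exchanges between the two boxes cancel.
M_total = 22900 + 69400 = 92300 Tg N.
ΣF_external_out = 120 + 1240 = 1360.0 Tg N/yr.
τ = M_total / ΣF_ext = 92300 / 1360.0 = 67.87 yr.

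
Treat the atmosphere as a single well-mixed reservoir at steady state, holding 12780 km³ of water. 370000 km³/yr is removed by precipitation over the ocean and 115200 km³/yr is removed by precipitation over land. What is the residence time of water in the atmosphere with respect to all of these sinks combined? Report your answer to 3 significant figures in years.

Total removal flux = 370000 + 115200 = 485200 km³/yr.
τ = M / ΣF_out = 12780 / 485200 = 0.02634 yr.

0.0263 yr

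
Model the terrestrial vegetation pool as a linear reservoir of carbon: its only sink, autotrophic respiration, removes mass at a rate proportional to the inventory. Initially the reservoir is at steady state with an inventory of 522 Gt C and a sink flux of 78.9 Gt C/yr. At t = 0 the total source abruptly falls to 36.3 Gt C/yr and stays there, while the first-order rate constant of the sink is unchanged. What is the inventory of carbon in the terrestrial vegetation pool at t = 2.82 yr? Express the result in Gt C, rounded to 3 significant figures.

The sink rate constant is k = F₀/M₀ = 78.9/522 = 0.1511 yr⁻¹.
Solving dM/dt = F₁ − kM with M(0) = M₀ gives M(t) = F₁/k + (M₀ − F₁/k)·e^(−kt).
F₁/k = 36.3/0.1511 = 240.16 Gt C; kt = 0.1511 × 2.82 = 0.4262, e^(−kt) = 0.6530.
M(2.82) = 240.16 + (522 − 240.16) × 0.6530 = 240.16 + 184.0 = 424.19 Gt C.

424 Gt C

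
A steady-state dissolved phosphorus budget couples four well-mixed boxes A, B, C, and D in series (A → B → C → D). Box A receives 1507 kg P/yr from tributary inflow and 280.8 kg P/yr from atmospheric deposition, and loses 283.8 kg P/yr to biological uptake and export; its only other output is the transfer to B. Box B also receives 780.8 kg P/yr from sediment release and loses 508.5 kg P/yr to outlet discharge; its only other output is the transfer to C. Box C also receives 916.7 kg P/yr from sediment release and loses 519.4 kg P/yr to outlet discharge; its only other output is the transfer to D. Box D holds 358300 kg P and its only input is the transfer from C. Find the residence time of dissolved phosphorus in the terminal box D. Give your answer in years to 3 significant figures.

Box A: F(A→B) = (1507 + 280.8) − 283.8 = 1504.0 kg P/yr.
Box B: F(B→C) = (1504.0 + 780.8) − 508.5 = 1776.3 kg P/yr.
Box C: F(C→D) = (1776.3 + 916.7) − 519.4 = 2173.6 kg P/yr.
Box D throughput = its input = 2173.6 kg P/yr; τ = 358300 / 2173.6 = 164.8 yr.

165 yr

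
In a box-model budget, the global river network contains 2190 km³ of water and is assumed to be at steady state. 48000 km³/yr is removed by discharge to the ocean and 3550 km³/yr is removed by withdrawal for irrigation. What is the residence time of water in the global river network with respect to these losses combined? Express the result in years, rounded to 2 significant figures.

Total removal = 48000 + 3550 = 51550 km³/yr.
τ = M / ΣF_out = 2190 / 51550 = 0.04248 yr.

0.042 yr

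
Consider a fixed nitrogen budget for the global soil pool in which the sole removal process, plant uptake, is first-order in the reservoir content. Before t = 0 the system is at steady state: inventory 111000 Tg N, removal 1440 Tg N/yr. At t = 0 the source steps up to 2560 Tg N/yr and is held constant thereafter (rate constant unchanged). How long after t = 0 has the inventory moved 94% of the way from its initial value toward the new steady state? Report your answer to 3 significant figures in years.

217 yr

τ = M₀/F₀ = 111000/1440 = 77.08 yr.
The remaining gap fraction is e^(−t/τ); 94% covered ⇒ e^(−t/τ) = 0.0600.
t = −τ ln(0.0600) = 77.08 × 2.813 = 216.9 yr.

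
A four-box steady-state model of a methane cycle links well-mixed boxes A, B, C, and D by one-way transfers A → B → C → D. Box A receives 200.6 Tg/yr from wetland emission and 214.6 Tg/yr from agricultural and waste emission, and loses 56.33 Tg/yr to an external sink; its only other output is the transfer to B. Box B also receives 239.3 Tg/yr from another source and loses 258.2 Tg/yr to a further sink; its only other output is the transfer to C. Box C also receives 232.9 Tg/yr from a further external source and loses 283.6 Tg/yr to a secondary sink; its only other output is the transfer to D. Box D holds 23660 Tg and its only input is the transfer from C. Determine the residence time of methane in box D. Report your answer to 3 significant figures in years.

81.8 yr

Box A: F(A→B) = (200.6 + 214.6) − 56.33 = 358.87 Tg/yr.
Box B: F(B→C) = (358.87 + 239.3) − 258.2 = 339.97 Tg/yr.
Box C: F(C→D) = (339.97 + 232.9) − 283.6 = 289.27 Tg/yr.
Box D throughput = its input = 289.27 Tg/yr; τ = 23660 / 289.27 = 81.79 yr.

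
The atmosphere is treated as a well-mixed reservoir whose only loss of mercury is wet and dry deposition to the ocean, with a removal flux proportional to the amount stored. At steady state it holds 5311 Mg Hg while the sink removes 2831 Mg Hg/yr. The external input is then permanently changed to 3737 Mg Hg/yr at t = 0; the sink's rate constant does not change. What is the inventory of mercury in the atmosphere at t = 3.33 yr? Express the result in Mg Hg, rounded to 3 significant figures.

6720 Mg Hg

τ = M₀/F₀ = 5311/2831 = 1.876 yr; rate constant k = 1/τ.
New steady state M_∞ = F₁/k = F₁·τ = 3737 × 1.876 = 7010.7 Mg Hg.
M(t) = M_∞ + (M₀ − M_∞)·e^(−t/τ); t/τ = 3.33/1.876 = 1.775, so e^(−t/τ) = 0.1695.
M(t) = 7010.7 − 1700 × 0.1695 = 6722.6 Mg Hg.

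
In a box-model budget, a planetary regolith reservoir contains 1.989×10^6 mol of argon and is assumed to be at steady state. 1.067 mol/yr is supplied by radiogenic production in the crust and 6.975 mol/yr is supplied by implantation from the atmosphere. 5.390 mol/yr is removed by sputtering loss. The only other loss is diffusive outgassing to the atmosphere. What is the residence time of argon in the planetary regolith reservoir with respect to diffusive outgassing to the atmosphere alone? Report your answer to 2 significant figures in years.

750000 yr

At steady state ΣF_in = ΣF_out.
ΣF_in = 1.067 + 6.975 = 8.0420 mol/yr.
Diffusive outgassing to the atmosphere flux = ΣF_in − (5.390) = 8.0420 − 5.390 = 2.652 mol/yr.
τ = M / F = 1.989×10^6 / 2.652 = 750000 yr.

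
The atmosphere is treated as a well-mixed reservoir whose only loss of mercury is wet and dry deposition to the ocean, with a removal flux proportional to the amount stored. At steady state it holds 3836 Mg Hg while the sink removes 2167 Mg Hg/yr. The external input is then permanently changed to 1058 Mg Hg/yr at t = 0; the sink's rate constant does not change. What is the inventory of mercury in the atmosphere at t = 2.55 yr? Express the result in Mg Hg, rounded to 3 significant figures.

2340 Mg Hg

τ = M₀/F₀ = 3836/2167 = 1.770 yr; rate constant k = 1/τ.
New steady state M_∞ = F₁/k = F₁·τ = 1058 × 1.770 = 1872.9 Mg Hg.
M(t) = M_∞ + (M₀ − M_∞)·e^(−t/τ); t/τ = 2.55/1.770 = 1.441, so e^(−t/τ) = 0.2368.
M(t) = 1872.9 + 1963 × 0.2368 = 2337.7 Mg Hg.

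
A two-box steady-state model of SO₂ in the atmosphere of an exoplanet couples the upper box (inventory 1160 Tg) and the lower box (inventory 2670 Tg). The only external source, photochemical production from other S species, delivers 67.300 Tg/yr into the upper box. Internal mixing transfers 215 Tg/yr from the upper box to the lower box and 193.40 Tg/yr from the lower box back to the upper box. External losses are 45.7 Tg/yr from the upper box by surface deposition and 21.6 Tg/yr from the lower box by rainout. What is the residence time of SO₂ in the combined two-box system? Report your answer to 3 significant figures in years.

Residence time in the combined system uses the total inventory and the total *external* removal — internal exchanges between the two boxes cancel.
M_total = 1160 + 2670 = 3830.0 Tg.
ΣF_external_out = 45.7 + 21.6 = 67.300 Tg/yr.
τ = M_total / ΣF_ext = 3830.0 / 67.300 = 56.91 yr.

56.9 yr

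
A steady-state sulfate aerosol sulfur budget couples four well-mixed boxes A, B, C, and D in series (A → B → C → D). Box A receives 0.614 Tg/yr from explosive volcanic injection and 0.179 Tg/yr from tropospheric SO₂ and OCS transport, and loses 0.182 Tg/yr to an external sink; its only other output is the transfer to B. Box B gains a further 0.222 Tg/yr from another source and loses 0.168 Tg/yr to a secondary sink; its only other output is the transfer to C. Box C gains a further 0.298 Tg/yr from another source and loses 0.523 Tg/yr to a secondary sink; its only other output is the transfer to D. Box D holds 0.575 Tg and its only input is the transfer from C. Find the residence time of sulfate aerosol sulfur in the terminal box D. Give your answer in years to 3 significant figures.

Box A: F(A→B) = (0.614 + 0.179) − 0.182 = 0.61100 Tg/yr.
Box B: F(B→C) = (0.61100 + 0.222) − 0.168 = 0.66500 Tg/yr.
Box C: F(C→D) = (0.66500 + 0.298) − 0.523 = 0.44000 Tg/yr.
Box D throughput = its input = 0.44000 Tg/yr; τ = 0.575 / 0.44000 = 1.307 yr.

1.31 yr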